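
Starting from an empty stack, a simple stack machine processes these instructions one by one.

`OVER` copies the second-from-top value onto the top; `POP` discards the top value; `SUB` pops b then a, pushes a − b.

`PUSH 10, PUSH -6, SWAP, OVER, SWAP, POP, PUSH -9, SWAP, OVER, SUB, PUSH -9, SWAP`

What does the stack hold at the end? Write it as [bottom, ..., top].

PUSH 10 -> [10]
PUSH -6 -> [10, -6]
SWAP    -> [-6, 10]
OVER    -> [-6, 10, -6]
SWAP    -> [-6, -6, 10]
POP     -> [-6, -6]
PUSH -9 -> [-6, -6, -9]
SWAP    -> [-6, -9, -6]
OVER    -> [-6, -9, -6, -9]
SUB     -> [-6, -9, 3]
PUSH -9 -> [-6, -9, 3, -9]
SWAP    -> [-6, -9, -9, 3]

[-6, -9, -9, 3]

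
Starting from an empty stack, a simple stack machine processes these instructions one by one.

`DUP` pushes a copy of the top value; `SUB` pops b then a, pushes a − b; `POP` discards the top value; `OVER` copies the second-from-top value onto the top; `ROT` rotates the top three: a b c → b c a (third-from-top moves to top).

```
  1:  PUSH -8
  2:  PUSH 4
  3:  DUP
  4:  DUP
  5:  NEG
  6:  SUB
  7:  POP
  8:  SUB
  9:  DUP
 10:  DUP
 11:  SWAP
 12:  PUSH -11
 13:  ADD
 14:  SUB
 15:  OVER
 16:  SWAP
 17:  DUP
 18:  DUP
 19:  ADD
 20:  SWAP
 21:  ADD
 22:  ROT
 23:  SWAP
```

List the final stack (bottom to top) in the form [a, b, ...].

[-12, -12, 33]

PUSH -8  : [-8]
PUSH 4   : [-8, 4]
DUP      : [-8, 4, 4]
DUP      : [-8, 4, 4, 4]
NEG      : [-8, 4, 4, -4]
SUB      : [-8, 4, 8]
POP      : [-8, 4]
SUB      : [-12]
DUP      : [-12, -12]
DUP      : [-12, -12, -12]
SWAP     : [-12, -12, -12]
PUSH -11 : [-12, -12, -12, -11]
ADD      : [-12, -12, -23]
SUB      : [-12, 11]
OVER     : [-12, 11, -12]
SWAP     : [-12, -12, 11]
DUP      : [-12, -12, 11, 11]
DUP      : [-12, -12, 11, 11, 11]
ADD      : [-12, -12, 11, 22]
SWAP     : [-12, -12, 22, 11]
ADD      : [-12, -12, 33]
ROT      : [-12, 33, -12]
SWAP     : [-12, -12, 33]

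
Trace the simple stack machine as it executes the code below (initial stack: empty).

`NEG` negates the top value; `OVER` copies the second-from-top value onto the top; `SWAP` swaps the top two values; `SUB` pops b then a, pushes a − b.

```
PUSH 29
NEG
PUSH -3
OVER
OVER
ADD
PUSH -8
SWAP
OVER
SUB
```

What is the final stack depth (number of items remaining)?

4

PUSH 29 → 29
NEG     → -29
PUSH -3 → -29 -3
OVER    → -29 -3 -29
OVER    → -29 -3 -29 -3
ADD     → -29 -3 -32
PUSH -8 → -29 -3 -32 -8
SWAP    → -29 -3 -8 -32
OVER    → -29 -3 -8 -32 -8
SUB     → -29 -3 -8 -24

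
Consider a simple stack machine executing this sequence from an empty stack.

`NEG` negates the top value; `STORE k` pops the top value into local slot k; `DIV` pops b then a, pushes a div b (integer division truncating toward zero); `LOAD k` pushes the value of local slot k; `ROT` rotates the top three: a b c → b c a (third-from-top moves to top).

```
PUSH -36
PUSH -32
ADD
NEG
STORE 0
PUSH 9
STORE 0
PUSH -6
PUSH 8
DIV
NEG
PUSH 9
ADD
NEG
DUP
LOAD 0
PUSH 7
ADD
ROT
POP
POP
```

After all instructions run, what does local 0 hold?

PUSH -36 : [-36]
PUSH -32 : [-36, -32]
ADD      : [-68]
NEG      : [68]
STORE 0  : []
PUSH 9   : [9]
STORE 0  : []
PUSH -6  : [-6]
PUSH 8   : [-6, 8]
DIV      : [0]
NEG      : [0]
PUSH 9   : [0, 9]
ADD      : [9]
NEG      : [-9]
DUP      : [-9, -9]
LOAD 0   : [-9, -9, 9]
PUSH 7   : [-9, -9, 9, 7]
ADD      : [-9, -9, 16]
ROT      : [-9, 16, -9]
POP      : [-9, 16]
POP      : [-9]

9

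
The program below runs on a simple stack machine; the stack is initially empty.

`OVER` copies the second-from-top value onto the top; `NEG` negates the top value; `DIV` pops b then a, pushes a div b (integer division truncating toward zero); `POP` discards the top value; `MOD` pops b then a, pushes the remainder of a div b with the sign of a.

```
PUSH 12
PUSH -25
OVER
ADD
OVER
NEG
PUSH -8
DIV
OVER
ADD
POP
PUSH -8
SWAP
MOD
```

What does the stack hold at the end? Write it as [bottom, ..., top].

PUSH 12  -> 12
PUSH -25 -> 12 -25
OVER     -> 12 -25 12
ADD      -> 12 -13
OVER     -> 12 -13 12
NEG      -> 12 -13 -12
PUSH -8  -> 12 -13 -12 -8
DIV      -> 12 -13 1
OVER     -> 12 -13 1 -13
ADD      -> 12 -13 -12
POP      -> 12 -13
PUSH -8  -> 12 -13 -8
SWAP     -> 12 -8 -13
MOD      -> 12 -8

[12, -8]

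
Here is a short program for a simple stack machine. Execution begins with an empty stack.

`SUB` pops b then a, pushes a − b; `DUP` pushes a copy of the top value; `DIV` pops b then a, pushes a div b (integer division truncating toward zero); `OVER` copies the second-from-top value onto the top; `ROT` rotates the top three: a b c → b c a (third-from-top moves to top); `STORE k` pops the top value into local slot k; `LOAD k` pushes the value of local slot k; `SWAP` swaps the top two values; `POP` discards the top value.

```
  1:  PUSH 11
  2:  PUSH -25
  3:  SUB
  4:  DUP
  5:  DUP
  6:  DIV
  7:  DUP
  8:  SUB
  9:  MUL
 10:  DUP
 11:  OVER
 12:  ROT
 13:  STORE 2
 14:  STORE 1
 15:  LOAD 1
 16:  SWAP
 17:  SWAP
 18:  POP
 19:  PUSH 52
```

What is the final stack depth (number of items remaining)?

2

PUSH 11   11
PUSH -25  11 -25
SUB       36
DUP       36 36
DUP       36 36 36
DIV       36 1
DUP       36 1 1
SUB       36 0
MUL       0
DUP       0 0
OVER      0 0 0
ROT       0 0 0
STORE 2   0 0
STORE 1   0
LOAD 1    0 0
SWAP      0 0
SWAP      0 0
POP       0
PUSH 52   0 52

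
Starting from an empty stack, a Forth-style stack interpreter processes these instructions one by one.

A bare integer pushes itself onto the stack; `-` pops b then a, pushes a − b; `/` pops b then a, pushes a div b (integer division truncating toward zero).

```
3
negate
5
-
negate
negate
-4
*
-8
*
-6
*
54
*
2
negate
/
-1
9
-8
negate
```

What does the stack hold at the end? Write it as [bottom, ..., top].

3      → [3]
negate → [-3]
5      → [-3, 5]
-      → [-8]
negate → [8]
negate → [-8]
-4     → [-8, -4]
*      → [32]
-8     → [32, -8]
*      → [-256]
-6     → [-256, -6]
*      → [1536]
54     → [1536, 54]
*      → [82944]
2      → [82944, 2]
negate → [82944, -2]
/      → [-41472]
-1     → [-41472, -1]
9      → [-41472, -1, 9]
-8     → [-41472, -1, 9, -8]
negate → [-41472, -1, 9, 8]

[-41472, -1, 9, 8]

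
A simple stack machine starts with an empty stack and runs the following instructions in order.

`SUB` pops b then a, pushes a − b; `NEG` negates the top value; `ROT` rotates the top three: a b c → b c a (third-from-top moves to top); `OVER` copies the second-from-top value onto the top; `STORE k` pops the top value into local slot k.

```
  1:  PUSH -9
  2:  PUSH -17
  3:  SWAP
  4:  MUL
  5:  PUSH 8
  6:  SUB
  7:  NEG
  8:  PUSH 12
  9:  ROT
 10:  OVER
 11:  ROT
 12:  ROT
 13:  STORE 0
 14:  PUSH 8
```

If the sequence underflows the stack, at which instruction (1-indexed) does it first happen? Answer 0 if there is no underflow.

9

PUSH -9  -> [-9]
PUSH -17 -> [-9, -17]
SWAP     -> [-17, -9]
MUL      -> [153]
PUSH 8   -> [153, 8]
SUB      -> [145]
NEG      -> [-145]
PUSH 12  -> [-145, 12]
ROT  — needs 3 operands, stack has 2 → underflow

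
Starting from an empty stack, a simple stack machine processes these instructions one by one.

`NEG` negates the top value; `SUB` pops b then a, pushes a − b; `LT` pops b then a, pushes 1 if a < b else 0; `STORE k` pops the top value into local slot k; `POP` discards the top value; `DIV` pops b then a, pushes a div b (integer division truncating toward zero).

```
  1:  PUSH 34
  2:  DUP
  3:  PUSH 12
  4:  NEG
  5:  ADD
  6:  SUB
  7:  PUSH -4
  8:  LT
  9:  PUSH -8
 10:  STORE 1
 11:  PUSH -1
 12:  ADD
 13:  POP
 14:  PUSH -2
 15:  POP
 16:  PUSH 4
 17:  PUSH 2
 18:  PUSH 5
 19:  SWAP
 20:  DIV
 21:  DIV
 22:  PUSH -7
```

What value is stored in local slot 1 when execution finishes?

-8

PUSH 34  [34]
DUP      [34, 34]
PUSH 12  [34, 34, 12]
NEG      [34, 34, -12]
ADD      [34, 22]
SUB      [12]
PUSH -4  [12, -4]
LT       [0]
PUSH -8  [0, -8]
STORE 1  [0]
PUSH -1  [0, -1]
ADD      [-1]
POP      []
PUSH -2  [-2]
POP      []
PUSH 4   [4]
PUSH 2   [4, 2]
PUSH 5   [4, 2, 5]
SWAP     [4, 5, 2]
DIV      [4, 2]
DIV      [2]
PUSH -7  [2, -7]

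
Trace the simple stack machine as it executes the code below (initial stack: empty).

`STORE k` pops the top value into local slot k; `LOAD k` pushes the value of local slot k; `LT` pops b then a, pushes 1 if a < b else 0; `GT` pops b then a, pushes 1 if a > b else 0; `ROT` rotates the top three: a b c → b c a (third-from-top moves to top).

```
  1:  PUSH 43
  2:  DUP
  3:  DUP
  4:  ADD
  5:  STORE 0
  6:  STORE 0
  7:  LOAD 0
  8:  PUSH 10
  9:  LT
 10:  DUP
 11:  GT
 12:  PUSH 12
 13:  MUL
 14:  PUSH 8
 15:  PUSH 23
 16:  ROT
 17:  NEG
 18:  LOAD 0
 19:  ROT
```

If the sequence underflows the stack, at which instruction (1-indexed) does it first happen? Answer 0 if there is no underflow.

PUSH 43 → [43]
DUP     → [43, 43]
DUP     → [43, 43, 43]
ADD     → [43, 86]
STORE 0 → [43]
STORE 0 → []
LOAD 0  → [43]
PUSH 10 → [43, 10]
LT      → [0]
DUP     → [0, 0]
GT      → [0]
PUSH 12 → [0, 12]
MUL     → [0]
PUSH 8  → [0, 8]
PUSH 23 → [0, 8, 23]
ROT     → [8, 23, 0]
NEG     → [8, 23, 0]
LOAD 0  → [8, 23, 0, 43]
ROT     → [8, 0, 43, 23]

0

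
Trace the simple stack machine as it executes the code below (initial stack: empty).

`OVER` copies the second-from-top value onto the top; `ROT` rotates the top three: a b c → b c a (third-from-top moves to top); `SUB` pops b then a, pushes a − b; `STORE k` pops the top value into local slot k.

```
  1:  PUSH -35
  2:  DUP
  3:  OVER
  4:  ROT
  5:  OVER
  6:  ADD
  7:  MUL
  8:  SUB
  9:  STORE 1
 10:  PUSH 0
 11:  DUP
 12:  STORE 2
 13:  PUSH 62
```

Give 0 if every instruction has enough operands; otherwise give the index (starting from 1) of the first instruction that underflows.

PUSH -35 → -35
DUP      → -35 -35
OVER     → -35 -35 -35
ROT      → -35 -35 -35
OVER     → -35 -35 -35 -35
ADD      → -35 -35 -70
MUL      → -35 2450
SUB      → -2485
STORE 1  → (empty)
PUSH 0   → 0
DUP      → 0 0
STORE 2  → 0
PUSH 62  → 0 62

0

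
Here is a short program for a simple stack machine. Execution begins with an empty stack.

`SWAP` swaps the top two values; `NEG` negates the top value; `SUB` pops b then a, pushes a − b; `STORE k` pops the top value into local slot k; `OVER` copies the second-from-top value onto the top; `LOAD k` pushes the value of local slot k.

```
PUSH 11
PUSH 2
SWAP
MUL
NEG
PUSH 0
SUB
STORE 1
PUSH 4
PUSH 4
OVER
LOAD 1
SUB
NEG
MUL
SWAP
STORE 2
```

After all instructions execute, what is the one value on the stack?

-104

PUSH 11 : [11]
PUSH 2  : [11, 2]
SWAP    : [2, 11]
MUL     : [22]
NEG     : [-22]
PUSH 0  : [-22, 0]
SUB     : [-22]
STORE 1 : []
PUSH 4  : [4]
PUSH 4  : [4, 4]
OVER    : [4, 4, 4]
LOAD 1  : [4, 4, 4, -22]
SUB     : [4, 4, 26]
NEG     : [4, 4, -26]
MUL     : [4, -104]
SWAP    : [-104, 4]
STORE 2 : [-104]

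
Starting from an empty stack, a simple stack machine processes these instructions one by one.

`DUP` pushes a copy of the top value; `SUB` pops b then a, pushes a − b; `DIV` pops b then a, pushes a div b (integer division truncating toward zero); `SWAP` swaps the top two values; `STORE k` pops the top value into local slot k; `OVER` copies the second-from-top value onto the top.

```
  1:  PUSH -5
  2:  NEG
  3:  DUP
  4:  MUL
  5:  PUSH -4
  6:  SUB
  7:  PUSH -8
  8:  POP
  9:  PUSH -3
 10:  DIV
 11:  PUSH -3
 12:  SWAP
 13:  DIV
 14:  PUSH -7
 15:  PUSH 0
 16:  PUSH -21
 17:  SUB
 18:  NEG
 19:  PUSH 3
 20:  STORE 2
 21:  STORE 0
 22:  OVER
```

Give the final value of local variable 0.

-21

PUSH -5  → [-5]
NEG      → [5]
DUP      → [5, 5]
MUL      → [25]
PUSH -4  → [25, -4]
SUB      → [29]
PUSH -8  → [29, -8]
POP      → [29]
PUSH -3  → [29, -3]
DIV      → [-9]
PUSH -3  → [-9, -3]
SWAP     → [-3, -9]
DIV      → [0]
PUSH -7  → [0, -7]
PUSH 0   → [0, -7, 0]
PUSH -21 → [0, -7, 0, -21]
SUB      → [0, -7, 21]
NEG      → [0, -7, -21]
PUSH 3   → [0, -7, -21, 3]
STORE 2  → [0, -7, -21]
STORE 0  → [0, -7]
OVER     → [0, -7, 0]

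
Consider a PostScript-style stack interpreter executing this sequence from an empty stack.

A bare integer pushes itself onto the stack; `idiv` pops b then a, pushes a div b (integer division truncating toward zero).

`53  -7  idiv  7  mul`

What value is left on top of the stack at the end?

-49

53   → 53
-7   → 53 -7
idiv → -7
7    → -7 7
mul  → -49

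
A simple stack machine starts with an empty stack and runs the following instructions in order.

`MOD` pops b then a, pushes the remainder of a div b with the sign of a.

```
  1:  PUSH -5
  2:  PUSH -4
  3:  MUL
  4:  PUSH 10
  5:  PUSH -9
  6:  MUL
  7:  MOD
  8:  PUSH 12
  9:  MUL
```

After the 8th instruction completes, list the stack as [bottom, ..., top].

[20, 12]

PUSH -5 -> [-5]
PUSH -4 -> [-5, -4]
MUL     -> [20]
PUSH 10 -> [20, 10]
PUSH -9 -> [20, 10, -9]
MUL     -> [20, -90]
MOD     -> [20]
PUSH 12 -> [20, 12]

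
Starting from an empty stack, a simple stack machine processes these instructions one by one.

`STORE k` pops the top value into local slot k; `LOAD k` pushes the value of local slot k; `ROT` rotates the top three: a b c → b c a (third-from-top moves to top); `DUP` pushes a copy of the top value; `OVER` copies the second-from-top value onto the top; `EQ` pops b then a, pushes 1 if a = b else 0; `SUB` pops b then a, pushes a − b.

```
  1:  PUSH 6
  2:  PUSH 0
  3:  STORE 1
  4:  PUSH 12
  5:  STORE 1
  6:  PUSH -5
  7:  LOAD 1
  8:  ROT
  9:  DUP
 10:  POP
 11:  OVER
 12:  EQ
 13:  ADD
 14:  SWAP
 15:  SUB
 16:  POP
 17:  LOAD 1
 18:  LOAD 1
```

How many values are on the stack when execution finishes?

PUSH 6  -> 6
PUSH 0  -> 6 0
STORE 1 -> 6
PUSH 12 -> 6 12
STORE 1 -> 6
PUSH -5 -> 6 -5
LOAD 1  -> 6 -5 12
ROT     -> -5 12 6
DUP     -> -5 12 6 6
POP     -> -5 12 6
OVER    -> -5 12 6 12
EQ      -> -5 12 0
ADD     -> -5 12
SWAP    -> 12 -5
SUB     -> 17
POP     -> (empty)
LOAD 1  -> 12
LOAD 1  -> 12 12

2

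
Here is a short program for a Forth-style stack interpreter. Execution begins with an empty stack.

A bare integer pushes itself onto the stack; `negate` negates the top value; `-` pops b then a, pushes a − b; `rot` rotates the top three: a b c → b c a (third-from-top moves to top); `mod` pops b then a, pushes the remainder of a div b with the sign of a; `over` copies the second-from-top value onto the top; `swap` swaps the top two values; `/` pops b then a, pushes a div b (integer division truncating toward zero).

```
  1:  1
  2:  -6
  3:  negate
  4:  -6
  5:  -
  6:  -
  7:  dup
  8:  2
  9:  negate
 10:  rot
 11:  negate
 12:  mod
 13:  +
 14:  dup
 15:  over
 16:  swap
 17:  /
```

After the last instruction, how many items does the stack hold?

2

1      : 1
-6     : 1 -6
negate : 1 6
-6     : 1 6 -6
-      : 1 12
-      : -11
dup    : -11 -11
2      : -11 -11 2
negate : -11 -11 -2
rot    : -11 -2 -11
negate : -11 -2 11
mod    : -11 -2
+      : -13
dup    : -13 -13
over   : -13 -13 -13
swap   : -13 -13 -13
/      : -13 1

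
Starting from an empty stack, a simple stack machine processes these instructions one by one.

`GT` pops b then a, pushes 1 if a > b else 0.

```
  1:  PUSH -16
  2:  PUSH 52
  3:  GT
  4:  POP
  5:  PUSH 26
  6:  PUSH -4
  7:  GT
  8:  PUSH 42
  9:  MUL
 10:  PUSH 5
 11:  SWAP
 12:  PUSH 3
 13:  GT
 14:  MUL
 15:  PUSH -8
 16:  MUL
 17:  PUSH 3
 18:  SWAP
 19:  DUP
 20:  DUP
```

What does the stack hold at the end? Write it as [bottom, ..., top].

PUSH -16 -> [-16]
PUSH 52  -> [-16, 52]
GT       -> [0]
POP      -> []
PUSH 26  -> [26]
PUSH -4  -> [26, -4]
GT       -> [1]
PUSH 42  -> [1, 42]
MUL      -> [42]
PUSH 5   -> [42, 5]
SWAP     -> [5, 42]
PUSH 3   -> [5, 42, 3]
GT       -> [5, 1]
MUL      -> [5]
PUSH -8  -> [5, -8]
MUL      -> [-40]
PUSH 3   -> [-40, 3]
SWAP     -> [3, -40]
DUP      -> [3, -40, -40]
DUP      -> [3, -40, -40, -40]

[3, -40, -40, -40]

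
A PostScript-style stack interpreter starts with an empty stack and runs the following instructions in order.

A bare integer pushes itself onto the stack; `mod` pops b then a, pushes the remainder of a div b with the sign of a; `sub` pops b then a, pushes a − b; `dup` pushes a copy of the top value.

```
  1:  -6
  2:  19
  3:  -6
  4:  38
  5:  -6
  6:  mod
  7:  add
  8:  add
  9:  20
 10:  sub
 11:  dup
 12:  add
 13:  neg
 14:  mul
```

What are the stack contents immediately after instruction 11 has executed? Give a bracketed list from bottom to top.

[-6, -5, -5]

-6  -> -6
19  -> -6 19
-6  -> -6 19 -6
38  -> -6 19 -6 38
-6  -> -6 19 -6 38 -6
mod -> -6 19 -6 2
add -> -6 19 -4
add -> -6 15
20  -> -6 15 20
sub -> -6 -5
dup -> -6 -5 -5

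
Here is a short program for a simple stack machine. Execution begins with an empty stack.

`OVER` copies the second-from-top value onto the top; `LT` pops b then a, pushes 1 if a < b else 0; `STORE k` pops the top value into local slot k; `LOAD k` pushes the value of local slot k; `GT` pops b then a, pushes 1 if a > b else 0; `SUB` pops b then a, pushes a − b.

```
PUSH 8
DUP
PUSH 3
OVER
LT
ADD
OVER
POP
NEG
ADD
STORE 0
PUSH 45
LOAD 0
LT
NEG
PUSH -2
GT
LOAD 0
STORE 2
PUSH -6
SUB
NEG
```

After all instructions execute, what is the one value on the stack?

-7

PUSH 8  → 8
DUP     → 8 8
PUSH 3  → 8 8 3
OVER    → 8 8 3 8
LT      → 8 8 1
ADD     → 8 9
OVER    → 8 9 8
POP     → 8 9
NEG     → 8 -9
ADD     → -1
STORE 0 → (empty)
PUSH 45 → 45
LOAD 0  → 45 -1
LT      → 0
NEG     → 0
PUSH -2 → 0 -2
GT      → 1
LOAD 0  → 1 -1
STORE 2 → 1
PUSH -6 → 1 -6
SUB     → 7
NEG     → -7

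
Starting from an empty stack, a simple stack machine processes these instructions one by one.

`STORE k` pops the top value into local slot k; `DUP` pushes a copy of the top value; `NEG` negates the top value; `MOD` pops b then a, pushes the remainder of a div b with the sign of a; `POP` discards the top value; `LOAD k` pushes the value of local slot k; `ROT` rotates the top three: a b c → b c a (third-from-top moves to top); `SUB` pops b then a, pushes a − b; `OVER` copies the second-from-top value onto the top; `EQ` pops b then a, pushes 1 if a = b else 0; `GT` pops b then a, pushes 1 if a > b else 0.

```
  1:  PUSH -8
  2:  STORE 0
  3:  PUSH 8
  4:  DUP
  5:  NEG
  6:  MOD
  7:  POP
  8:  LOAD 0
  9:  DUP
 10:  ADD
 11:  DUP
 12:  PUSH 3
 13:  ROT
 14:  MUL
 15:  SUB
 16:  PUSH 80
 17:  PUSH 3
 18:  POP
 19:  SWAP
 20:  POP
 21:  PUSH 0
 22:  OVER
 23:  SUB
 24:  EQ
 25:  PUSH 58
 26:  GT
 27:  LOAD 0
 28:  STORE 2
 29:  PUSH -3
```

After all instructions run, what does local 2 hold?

-8

PUSH -8 -> [-8]
STORE 0 -> []
PUSH 8  -> [8]
DUP     -> [8, 8]
NEG     -> [8, -8]
MOD     -> [0]
POP     -> []
LOAD 0  -> [-8]
DUP     -> [-8, -8]
ADD     -> [-16]
DUP     -> [-16, -16]
PUSH 3  -> [-16, -16, 3]
ROT     -> [-16, 3, -16]
MUL     -> [-16, -48]
SUB     -> [32]
PUSH 80 -> [32, 80]
PUSH 3  -> [32, 80, 3]
POP     -> [32, 80]
SWAP    -> [80, 32]
POP     -> [80]
PUSH 0  -> [80, 0]
OVER    -> [80, 0, 80]
SUB     -> [80, -80]
EQ      -> [0]
PUSH 58 -> [0, 58]
GT      -> [0]
LOAD 0  -> [0, -8]
STORE 2 -> [0]
PUSH -3 -> [0, -3]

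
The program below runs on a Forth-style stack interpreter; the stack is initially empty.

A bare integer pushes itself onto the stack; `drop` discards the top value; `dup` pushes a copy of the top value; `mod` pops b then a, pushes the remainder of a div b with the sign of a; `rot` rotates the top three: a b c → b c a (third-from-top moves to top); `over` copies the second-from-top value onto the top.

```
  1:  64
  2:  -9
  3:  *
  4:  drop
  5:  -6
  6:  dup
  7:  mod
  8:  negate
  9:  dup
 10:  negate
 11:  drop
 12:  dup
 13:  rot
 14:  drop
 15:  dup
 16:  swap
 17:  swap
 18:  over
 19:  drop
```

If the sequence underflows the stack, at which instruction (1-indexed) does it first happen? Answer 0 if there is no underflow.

13

64      64
-9      64 -9
*       -576
drop    (empty)
-6      -6
dup     -6 -6
mod     0
negate  0
dup     0 0
negate  0 0
drop    0
dup     0 0
rot  — needs 3 operands, stack has 2 → underflow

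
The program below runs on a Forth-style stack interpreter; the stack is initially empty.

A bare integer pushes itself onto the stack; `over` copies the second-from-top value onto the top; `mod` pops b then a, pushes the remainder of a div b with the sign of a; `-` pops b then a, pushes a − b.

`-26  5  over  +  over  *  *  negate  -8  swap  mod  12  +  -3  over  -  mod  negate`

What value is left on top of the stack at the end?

-4

-26    -> [-26]
5      -> [-26, 5]
over   -> [-26, 5, -26]
+      -> [-26, -21]
over   -> [-26, -21, -26]
*      -> [-26, 546]
*      -> [-14196]
negate -> [14196]
-8     -> [14196, -8]
swap   -> [-8, 14196]
mod    -> [-8]
12     -> [-8, 12]
+      -> [4]
-3     -> [4, -3]
over   -> [4, -3, 4]
-      -> [4, -7]
mod    -> [4]
negate -> [-4]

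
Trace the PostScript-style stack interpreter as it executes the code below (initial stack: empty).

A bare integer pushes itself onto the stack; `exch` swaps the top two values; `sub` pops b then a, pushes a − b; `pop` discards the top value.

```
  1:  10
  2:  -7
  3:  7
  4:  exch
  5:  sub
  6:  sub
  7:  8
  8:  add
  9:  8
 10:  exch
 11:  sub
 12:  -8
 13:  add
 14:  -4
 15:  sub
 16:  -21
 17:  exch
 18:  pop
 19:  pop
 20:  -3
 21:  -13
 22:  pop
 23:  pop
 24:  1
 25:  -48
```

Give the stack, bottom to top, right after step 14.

10   → [10]
-7   → [10, -7]
7    → [10, -7, 7]
exch → [10, 7, -7]
sub  → [10, 14]
sub  → [-4]
8    → [-4, 8]
add  → [4]
8    → [4, 8]
exch → [8, 4]
sub  → [4]
-8   → [4, -8]
add  → [-4]
-4   → [-4, -4]

[-4, -4]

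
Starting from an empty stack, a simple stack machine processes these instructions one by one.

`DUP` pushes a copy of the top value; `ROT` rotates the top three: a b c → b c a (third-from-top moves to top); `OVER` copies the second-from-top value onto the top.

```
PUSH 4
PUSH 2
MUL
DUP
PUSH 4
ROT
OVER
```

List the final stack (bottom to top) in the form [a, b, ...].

PUSH 4  4
PUSH 2  4 2
MUL     8
DUP     8 8
PUSH 4  8 8 4
ROT     8 4 8
OVER    8 4 8 4

[8, 4, 8, 4]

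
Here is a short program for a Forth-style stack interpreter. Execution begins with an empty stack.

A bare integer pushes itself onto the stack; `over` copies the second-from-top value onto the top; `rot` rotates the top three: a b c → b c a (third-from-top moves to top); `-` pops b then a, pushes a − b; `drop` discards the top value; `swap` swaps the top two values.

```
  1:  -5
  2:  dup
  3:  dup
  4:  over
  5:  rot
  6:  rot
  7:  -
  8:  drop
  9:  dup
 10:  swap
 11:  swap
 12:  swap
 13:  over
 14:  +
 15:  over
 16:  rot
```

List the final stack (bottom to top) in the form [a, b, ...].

-5   -> [-5]
dup  -> [-5, -5]
dup  -> [-5, -5, -5]
over -> [-5, -5, -5, -5]
rot  -> [-5, -5, -5, -5]
rot  -> [-5, -5, -5, -5]
-    -> [-5, -5, 0]
drop -> [-5, -5]
dup  -> [-5, -5, -5]
swap -> [-5, -5, -5]
swap -> [-5, -5, -5]
swap -> [-5, -5, -5]
over -> [-5, -5, -5, -5]
+    -> [-5, -5, -10]
over -> [-5, -5, -10, -5]
rot  -> [-5, -10, -5, -5]

[-5, -10, -5, -5]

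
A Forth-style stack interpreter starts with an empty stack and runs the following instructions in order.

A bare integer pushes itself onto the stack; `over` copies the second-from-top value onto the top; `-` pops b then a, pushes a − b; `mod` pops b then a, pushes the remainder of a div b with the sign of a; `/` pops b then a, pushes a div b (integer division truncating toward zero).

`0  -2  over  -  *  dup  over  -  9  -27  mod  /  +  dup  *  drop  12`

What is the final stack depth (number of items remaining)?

0    → 0
-2   → 0 -2
over → 0 -2 0
-    → 0 -2
*    → 0
dup  → 0 0
over → 0 0 0
-    → 0 0
9    → 0 0 9
-27  → 0 0 9 -27
mod  → 0 0 9
/    → 0 0
+    → 0
dup  → 0 0
*    → 0
drop → (empty)
12   → 12

1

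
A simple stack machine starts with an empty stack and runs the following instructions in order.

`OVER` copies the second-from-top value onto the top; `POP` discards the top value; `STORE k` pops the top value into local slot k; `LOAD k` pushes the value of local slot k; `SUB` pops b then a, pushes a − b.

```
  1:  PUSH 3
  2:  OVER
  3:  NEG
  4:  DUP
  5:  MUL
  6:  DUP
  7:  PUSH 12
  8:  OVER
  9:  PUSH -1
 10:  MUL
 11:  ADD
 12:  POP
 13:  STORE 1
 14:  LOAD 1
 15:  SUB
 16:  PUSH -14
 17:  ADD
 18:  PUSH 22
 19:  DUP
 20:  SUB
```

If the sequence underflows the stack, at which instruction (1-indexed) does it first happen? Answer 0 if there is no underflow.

PUSH 3 : [3]
OVER  — needs 2 operands, stack has 1 → underflow

2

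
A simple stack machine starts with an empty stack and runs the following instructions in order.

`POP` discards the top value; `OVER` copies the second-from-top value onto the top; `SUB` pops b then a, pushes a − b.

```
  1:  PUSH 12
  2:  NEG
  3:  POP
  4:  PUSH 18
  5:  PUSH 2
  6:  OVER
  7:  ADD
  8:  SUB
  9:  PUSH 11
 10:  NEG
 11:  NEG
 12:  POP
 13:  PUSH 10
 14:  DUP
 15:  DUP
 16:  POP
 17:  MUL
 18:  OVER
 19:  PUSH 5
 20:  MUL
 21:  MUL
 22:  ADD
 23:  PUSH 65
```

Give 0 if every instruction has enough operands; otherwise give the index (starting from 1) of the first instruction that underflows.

0

PUSH 12  12
NEG      -12
POP      (empty)
PUSH 18  18
PUSH 2   18 2
OVER     18 2 18
ADD      18 20
SUB      -2
PUSH 11  -2 11
NEG      -2 -11
NEG      -2 11
POP      -2
PUSH 10  -2 10
DUP      -2 10 10
DUP      -2 10 10 10
POP      -2 10 10
MUL      -2 100
OVER     -2 100 -2
PUSH 5   -2 100 -2 5
MUL      -2 100 -10
MUL      -2 -1000
ADD      -1002
PUSH 65  -1002 65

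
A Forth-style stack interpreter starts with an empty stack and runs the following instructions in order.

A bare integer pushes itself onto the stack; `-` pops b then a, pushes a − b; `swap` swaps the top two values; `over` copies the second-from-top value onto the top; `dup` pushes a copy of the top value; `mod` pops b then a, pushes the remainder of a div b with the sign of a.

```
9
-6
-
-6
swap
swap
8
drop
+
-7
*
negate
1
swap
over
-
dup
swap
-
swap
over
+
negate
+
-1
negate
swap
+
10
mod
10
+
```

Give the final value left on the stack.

9      → [9]
-6     → [9, -6]
-      → [15]
-6     → [15, -6]
swap   → [-6, 15]
swap   → [15, -6]
8      → [15, -6, 8]
drop   → [15, -6]
+      → [9]
-7     → [9, -7]
*      → [-63]
negate → [63]
1      → [63, 1]
swap   → [1, 63]
over   → [1, 63, 1]
-      → [1, 62]
dup    → [1, 62, 62]
swap   → [1, 62, 62]
-      → [1, 0]
swap   → [0, 1]
over   → [0, 1, 0]
+      → [0, 1]
negate → [0, -1]
+      → [-1]
-1     → [-1, -1]
negate → [-1, 1]
swap   → [1, -1]
+      → [0]
10     → [0, 10]
mod    → [0]
10     → [0, 10]
+      → [10]

10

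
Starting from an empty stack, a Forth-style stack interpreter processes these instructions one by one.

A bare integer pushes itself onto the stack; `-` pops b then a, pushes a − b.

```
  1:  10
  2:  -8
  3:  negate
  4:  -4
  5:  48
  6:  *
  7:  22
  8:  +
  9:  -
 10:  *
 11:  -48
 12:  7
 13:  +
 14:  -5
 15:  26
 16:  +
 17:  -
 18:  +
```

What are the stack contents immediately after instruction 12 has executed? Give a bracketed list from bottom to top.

10     : 10
-8     : 10 -8
negate : 10 8
-4     : 10 8 -4
48     : 10 8 -4 48
*      : 10 8 -192
22     : 10 8 -192 22
+      : 10 8 -170
-      : 10 178
*      : 1780
-48    : 1780 -48
7      : 1780 -48 7

[1780, -48, 7]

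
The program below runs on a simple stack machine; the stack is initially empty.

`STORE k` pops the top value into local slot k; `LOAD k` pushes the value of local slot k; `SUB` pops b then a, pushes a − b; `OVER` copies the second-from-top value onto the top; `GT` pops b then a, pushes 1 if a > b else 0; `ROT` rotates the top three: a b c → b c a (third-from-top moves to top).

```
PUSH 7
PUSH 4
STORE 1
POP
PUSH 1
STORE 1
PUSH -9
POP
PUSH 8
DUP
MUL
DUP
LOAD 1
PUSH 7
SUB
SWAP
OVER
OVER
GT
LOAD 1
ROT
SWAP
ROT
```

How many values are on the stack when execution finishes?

PUSH 7  → 7
PUSH 4  → 7 4
STORE 1 → 7
POP     → (empty)
PUSH 1  → 1
STORE 1 → (empty)
PUSH -9 → -9
POP     → (empty)
PUSH 8  → 8
DUP     → 8 8
MUL     → 64
DUP     → 64 64
LOAD 1  → 64 64 1
PUSH 7  → 64 64 1 7
SUB     → 64 64 -6
SWAP    → 64 -6 64
OVER    → 64 -6 64 -6
OVER    → 64 -6 64 -6 64
GT      → 64 -6 64 0
LOAD 1  → 64 -6 64 0 1
ROT     → 64 -6 0 1 64
SWAP    → 64 -6 0 64 1
ROT     → 64 -6 64 1 0

5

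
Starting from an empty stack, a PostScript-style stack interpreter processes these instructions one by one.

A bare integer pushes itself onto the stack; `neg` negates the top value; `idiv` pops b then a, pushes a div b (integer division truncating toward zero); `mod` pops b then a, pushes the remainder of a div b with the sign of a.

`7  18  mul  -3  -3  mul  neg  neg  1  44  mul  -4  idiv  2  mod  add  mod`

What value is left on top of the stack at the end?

6

7    : [7]
18   : [7, 18]
mul  : [126]
-3   : [126, -3]
-3   : [126, -3, -3]
mul  : [126, 9]
neg  : [126, -9]
neg  : [126, 9]
1    : [126, 9, 1]
44   : [126, 9, 1, 44]
mul  : [126, 9, 44]
-4   : [126, 9, 44, -4]
idiv : [126, 9, -11]
2    : [126, 9, -11, 2]
mod  : [126, 9, -1]
add  : [126, 8]
mod  : [6]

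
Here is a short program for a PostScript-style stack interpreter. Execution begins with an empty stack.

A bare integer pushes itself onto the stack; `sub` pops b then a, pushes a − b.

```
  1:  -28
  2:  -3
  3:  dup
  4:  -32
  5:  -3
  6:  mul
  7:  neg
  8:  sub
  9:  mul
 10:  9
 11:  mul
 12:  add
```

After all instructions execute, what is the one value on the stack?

-28 : [-28]
-3  : [-28, -3]
dup : [-28, -3, -3]
-32 : [-28, -3, -3, -32]
-3  : [-28, -3, -3, -32, -3]
mul : [-28, -3, -3, 96]
neg : [-28, -3, -3, -96]
sub : [-28, -3, 93]
mul : [-28, -279]
9   : [-28, -279, 9]
mul : [-28, -2511]
add : [-2539]

-2539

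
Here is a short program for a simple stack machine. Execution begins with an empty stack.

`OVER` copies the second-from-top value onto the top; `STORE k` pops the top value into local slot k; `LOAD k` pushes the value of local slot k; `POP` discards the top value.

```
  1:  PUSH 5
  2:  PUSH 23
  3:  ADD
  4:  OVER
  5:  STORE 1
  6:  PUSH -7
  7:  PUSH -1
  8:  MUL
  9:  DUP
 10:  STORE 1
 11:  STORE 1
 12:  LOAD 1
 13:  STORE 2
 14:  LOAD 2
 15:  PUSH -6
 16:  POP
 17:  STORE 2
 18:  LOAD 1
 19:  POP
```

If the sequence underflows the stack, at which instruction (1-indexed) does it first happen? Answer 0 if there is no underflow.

4

PUSH 5  → [5]
PUSH 23 → [5, 23]
ADD     → [28]
OVER  — needs 2 operands, stack has 1 → underflow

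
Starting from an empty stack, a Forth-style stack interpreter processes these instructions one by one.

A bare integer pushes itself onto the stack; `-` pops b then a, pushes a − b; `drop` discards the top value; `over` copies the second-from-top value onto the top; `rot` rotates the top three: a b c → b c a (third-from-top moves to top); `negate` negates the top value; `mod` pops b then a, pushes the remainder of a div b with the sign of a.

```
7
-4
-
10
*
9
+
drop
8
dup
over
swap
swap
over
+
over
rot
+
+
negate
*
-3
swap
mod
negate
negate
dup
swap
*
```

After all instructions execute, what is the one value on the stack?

9

7      : 7
-4     : 7 -4
-      : 11
10     : 11 10
*      : 110
9      : 110 9
+      : 119
drop   : (empty)
8      : 8
dup    : 8 8
over   : 8 8 8
swap   : 8 8 8
swap   : 8 8 8
over   : 8 8 8 8
+      : 8 8 16
over   : 8 8 16 8
rot    : 8 16 8 8
+      : 8 16 16
+      : 8 32
negate : 8 -32
*      : -256
-3     : -256 -3
swap   : -3 -256
mod    : -3
negate : 3
negate : -3
dup    : -3 -3
swap   : -3 -3
*      : 9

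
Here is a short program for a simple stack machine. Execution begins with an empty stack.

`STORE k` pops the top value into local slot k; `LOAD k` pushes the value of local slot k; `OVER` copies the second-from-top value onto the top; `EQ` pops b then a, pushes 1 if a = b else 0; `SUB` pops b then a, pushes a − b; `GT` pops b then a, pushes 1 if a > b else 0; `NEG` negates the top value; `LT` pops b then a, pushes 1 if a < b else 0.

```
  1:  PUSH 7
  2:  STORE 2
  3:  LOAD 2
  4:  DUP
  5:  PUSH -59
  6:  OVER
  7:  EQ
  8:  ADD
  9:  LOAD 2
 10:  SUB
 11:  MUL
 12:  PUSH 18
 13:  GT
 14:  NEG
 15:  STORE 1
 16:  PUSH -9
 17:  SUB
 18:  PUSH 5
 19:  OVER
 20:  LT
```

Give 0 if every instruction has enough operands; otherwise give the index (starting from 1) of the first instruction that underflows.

PUSH 7   → [7]
STORE 2  → []
LOAD 2   → [7]
DUP      → [7, 7]
PUSH -59 → [7, 7, -59]
OVER     → [7, 7, -59, 7]
EQ       → [7, 7, 0]
ADD      → [7, 7]
LOAD 2   → [7, 7, 7]
SUB      → [7, 0]
MUL      → [0]
PUSH 18  → [0, 18]
GT       → [0]
NEG      → [0]
STORE 1  → []
PUSH -9  → [-9]
SUB  — needs 2 operands, stack has 1 → underflow

17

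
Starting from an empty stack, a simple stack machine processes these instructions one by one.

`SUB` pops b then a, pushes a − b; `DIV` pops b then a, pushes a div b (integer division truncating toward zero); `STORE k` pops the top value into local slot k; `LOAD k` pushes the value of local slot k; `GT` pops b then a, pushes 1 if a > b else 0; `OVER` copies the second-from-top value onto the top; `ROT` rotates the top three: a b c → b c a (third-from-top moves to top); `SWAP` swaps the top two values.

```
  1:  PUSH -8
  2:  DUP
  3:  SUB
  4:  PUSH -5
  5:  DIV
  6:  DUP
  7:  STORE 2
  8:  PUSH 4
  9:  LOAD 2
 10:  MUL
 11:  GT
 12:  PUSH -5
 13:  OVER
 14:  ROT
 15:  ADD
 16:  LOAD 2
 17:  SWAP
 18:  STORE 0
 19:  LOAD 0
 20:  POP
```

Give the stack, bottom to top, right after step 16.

[-5, 0, 0]

PUSH -8 -> -8
DUP     -> -8 -8
SUB     -> 0
PUSH -5 -> 0 -5
DIV     -> 0
DUP     -> 0 0
STORE 2 -> 0
PUSH 4  -> 0 4
LOAD 2  -> 0 4 0
MUL     -> 0 0
GT      -> 0
PUSH -5 -> 0 -5
OVER    -> 0 -5 0
ROT     -> -5 0 0
ADD     -> -5 0
LOAD 2  -> -5 0 0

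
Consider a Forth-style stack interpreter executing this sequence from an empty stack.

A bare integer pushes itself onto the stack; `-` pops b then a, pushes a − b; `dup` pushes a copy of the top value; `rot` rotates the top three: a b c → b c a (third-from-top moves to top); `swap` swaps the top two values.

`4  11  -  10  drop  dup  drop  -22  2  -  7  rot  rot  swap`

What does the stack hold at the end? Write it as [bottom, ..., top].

[7, -24, -7]

4     [4]
11    [4, 11]
-     [-7]
10    [-7, 10]
drop  [-7]
dup   [-7, -7]
drop  [-7]
-22   [-7, -22]
2     [-7, -22, 2]
-     [-7, -24]
7     [-7, -24, 7]
rot   [-24, 7, -7]
rot   [7, -7, -24]
swap  [7, -24, -7]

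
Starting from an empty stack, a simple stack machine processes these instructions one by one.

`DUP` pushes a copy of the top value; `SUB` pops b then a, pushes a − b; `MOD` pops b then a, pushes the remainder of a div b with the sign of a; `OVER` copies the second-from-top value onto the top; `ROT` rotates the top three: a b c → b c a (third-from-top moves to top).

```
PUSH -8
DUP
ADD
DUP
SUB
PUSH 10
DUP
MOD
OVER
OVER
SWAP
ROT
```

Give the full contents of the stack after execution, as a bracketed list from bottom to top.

[0, 0, 0, 0]

PUSH -8 -> -8
DUP     -> -8 -8
ADD     -> -16
DUP     -> -16 -16
SUB     -> 0
PUSH 10 -> 0 10
DUP     -> 0 10 10
MOD     -> 0 0
OVER    -> 0 0 0
OVER    -> 0 0 0 0
SWAP    -> 0 0 0 0
ROT     -> 0 0 0 0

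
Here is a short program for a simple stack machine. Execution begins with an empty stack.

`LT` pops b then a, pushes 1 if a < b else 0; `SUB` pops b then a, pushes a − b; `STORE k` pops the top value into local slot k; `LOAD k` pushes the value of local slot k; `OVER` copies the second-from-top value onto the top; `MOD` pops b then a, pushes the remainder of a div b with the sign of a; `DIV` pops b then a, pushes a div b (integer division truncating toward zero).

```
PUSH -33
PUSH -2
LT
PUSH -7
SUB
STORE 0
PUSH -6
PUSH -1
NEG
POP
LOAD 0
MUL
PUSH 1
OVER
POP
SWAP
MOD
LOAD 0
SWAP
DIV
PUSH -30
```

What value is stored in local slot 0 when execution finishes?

8

PUSH -33  [-33]
PUSH -2   [-33, -2]
LT        [1]
PUSH -7   [1, -7]
SUB       [8]
STORE 0   []
PUSH -6   [-6]
PUSH -1   [-6, -1]
NEG       [-6, 1]
POP       [-6]
LOAD 0    [-6, 8]
MUL       [-48]
PUSH 1    [-48, 1]
OVER      [-48, 1, -48]
POP       [-48, 1]
SWAP      [1, -48]
MOD       [1]
LOAD 0    [1, 8]
SWAP      [8, 1]
DIV       [8]
PUSH -30  [8, -30]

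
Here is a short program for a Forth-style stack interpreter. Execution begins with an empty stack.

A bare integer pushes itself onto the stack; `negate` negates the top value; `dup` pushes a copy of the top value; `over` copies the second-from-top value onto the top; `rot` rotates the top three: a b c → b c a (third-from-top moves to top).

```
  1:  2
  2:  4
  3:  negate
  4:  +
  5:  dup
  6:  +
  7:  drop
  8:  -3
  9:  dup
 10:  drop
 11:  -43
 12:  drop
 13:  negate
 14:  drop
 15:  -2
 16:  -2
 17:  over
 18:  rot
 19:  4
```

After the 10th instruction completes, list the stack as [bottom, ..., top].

[-3]

2      -> 2
4      -> 2 4
negate -> 2 -4
+      -> -2
dup    -> -2 -2
+      -> -4
drop   -> (empty)
-3     -> -3
dup    -> -3 -3
drop   -> -3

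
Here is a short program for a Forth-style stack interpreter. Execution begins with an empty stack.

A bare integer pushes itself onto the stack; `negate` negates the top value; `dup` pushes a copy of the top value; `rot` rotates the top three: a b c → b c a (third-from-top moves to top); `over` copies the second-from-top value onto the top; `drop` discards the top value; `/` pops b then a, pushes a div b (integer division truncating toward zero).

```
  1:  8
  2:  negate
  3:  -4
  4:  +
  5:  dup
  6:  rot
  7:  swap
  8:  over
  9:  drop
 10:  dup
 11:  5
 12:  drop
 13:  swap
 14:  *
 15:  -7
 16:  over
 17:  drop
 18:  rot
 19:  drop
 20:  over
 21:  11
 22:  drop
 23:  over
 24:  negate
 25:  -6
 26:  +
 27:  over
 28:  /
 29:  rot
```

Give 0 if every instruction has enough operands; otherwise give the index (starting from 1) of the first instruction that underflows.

8       8
negate  -8
-4      -8 -4
+       -12
dup     -12 -12
rot  — needs 3 operands, stack has 2 → underflow

6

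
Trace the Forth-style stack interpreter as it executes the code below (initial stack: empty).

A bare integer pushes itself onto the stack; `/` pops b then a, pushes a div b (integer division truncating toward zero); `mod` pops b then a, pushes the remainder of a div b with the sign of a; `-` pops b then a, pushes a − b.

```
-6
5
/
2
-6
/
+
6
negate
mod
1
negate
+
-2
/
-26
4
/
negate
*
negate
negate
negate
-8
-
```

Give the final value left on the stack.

2

-6     -> [-6]
5      -> [-6, 5]
/      -> [-1]
2      -> [-1, 2]
-6     -> [-1, 2, -6]
/      -> [-1, 0]
+      -> [-1]
6      -> [-1, 6]
negate -> [-1, -6]
mod    -> [-1]
1      -> [-1, 1]
negate -> [-1, -1]
+      -> [-2]
-2     -> [-2, -2]
/      -> [1]
-26    -> [1, -26]
4      -> [1, -26, 4]
/      -> [1, -6]
negate -> [1, 6]
*      -> [6]
negate -> [-6]
negate -> [6]
negate -> [-6]
-8     -> [-6, -8]
-      -> [2]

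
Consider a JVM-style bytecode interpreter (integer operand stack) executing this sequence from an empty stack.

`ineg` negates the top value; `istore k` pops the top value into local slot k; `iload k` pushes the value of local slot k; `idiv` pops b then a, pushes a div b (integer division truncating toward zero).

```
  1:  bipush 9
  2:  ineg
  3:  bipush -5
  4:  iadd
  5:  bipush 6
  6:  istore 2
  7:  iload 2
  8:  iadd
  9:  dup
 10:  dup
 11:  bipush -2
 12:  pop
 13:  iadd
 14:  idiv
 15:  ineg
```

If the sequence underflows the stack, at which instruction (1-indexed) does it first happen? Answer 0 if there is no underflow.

0

bipush 9   9
ineg       -9
bipush -5  -9 -5
iadd       -14
bipush 6   -14 6
istore 2   -14
iload 2    -14 6
iadd       -8
dup        -8 -8
dup        -8 -8 -8
bipush -2  -8 -8 -8 -2
pop        -8 -8 -8
iadd       -8 -16
idiv       0
ineg       0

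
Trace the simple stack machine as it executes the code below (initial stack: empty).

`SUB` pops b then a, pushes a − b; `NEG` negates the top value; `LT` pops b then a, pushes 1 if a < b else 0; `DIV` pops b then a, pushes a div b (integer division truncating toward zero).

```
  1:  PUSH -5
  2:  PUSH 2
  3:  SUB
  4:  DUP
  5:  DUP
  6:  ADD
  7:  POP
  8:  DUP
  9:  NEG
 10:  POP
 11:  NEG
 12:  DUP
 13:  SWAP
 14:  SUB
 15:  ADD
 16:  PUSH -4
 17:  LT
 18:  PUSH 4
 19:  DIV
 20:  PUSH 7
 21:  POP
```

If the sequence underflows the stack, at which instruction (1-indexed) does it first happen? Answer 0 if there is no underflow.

PUSH -5 → -5
PUSH 2  → -5 2
SUB     → -7
DUP     → -7 -7
DUP     → -7 -7 -7
ADD     → -7 -14
POP     → -7
DUP     → -7 -7
NEG     → -7 7
POP     → -7
NEG     → 7
DUP     → 7 7
SWAP    → 7 7
SUB     → 0
ADD  — needs 2 operands, stack has 1 → underflow

15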